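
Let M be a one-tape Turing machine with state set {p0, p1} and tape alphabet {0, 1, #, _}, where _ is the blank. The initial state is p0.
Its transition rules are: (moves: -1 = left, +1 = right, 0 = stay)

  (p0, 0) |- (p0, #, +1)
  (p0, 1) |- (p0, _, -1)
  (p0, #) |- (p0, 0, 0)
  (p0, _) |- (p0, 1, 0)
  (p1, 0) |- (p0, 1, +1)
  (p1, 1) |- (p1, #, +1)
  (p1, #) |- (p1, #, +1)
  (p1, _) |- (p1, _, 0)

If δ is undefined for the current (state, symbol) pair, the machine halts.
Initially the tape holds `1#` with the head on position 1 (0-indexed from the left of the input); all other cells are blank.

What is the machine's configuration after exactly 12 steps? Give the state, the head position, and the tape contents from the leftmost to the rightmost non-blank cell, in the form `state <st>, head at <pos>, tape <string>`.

state p0, head at 1, tape 1#

state=p0 head=1 tape=1[#]_   (p0,#)→(p0,0,0)
state=p0 head=1 tape=1[0]_   (p0,0)→(p0,#,+1)
state=p0 head=2 tape=1#[_]   (p0,_)→(p0,1,0)
state=p0 head=2 tape=1#[1]   (p0,1)→(p0,_,-1)
state=p0 head=1 tape=1[#]_   (p0,#)→(p0,0,0)
state=p0 head=1 tape=1[0]_   (p0,0)→(p0,#,+1)
state=p0 head=2 tape=1#[_]   (p0,_)→(p0,1,0)
state=p0 head=2 tape=1#[1]   (p0,1)→(p0,_,-1)
state=p0 head=1 tape=1[#]_   (p0,#)→(p0,0,0)
state=p0 head=1 tape=1[0]_   (p0,0)→(p0,#,+1)
state=p0 head=2 tape=1#[_]   (p0,_)→(p0,1,0)
state=p0 head=2 tape=1#[1]   (p0,1)→(p0,_,-1)
state=p0 head=1 tape=1[#]_
After 12 steps: state p0, head at 1, tape 1#.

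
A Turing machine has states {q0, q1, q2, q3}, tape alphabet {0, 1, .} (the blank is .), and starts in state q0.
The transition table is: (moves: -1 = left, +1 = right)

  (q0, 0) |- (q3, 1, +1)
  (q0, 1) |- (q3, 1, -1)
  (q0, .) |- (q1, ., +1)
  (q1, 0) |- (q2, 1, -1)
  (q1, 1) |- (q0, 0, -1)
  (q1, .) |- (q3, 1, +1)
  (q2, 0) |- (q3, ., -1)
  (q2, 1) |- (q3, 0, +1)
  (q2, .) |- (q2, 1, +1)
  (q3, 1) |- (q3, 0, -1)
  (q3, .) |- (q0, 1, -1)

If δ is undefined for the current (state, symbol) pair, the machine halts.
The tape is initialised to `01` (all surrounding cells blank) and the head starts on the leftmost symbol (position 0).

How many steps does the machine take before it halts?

state=q0 head=0 tape=..[0]1   (q0,0)→(q3,1,+1)
state=q3 head=1 tape=..1[1]   (q3,1)→(q3,0,-1)
state=q3 head=0 tape=..[1]0   (q3,1)→(q3,0,-1)
state=q3 head=-1 tape=.[.]00   (q3,.)→(q0,1,-1)
state=q0 head=-2 tape=[.]100   (q0,.)→(q1,.,+1)
state=q1 head=-1 tape=.[1]00   (q1,1)→(q0,0,-1)
state=q0 head=-2 tape=[.]000   (q0,.)→(q1,.,+1)
state=q1 head=-1 tape=.[0]00   (q1,0)→(q2,1,-1)
state=q2 head=-2 tape=[.]100   (q2,.)→(q2,1,+1)
state=q2 head=-1 tape=1[1]00   (q2,1)→(q3,0,+1)
state=q3 head=0 tape=10[0]0
M halts after 10 transitions.

10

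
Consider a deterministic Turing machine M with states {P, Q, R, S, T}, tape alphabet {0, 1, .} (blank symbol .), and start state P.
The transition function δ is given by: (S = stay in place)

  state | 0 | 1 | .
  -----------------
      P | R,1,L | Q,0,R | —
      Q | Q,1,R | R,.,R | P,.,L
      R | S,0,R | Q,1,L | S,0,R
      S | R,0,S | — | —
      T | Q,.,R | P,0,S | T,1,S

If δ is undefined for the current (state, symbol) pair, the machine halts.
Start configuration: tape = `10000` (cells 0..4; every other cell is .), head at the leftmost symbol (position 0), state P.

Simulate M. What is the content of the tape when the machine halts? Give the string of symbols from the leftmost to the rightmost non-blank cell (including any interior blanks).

01.11

P | [1]0000.   read 1 → write 0, move R, go to Q
Q | 0[0]000.   read 0 → write 1, move R, go to Q
Q | 01[0]00.   read 0 → write 1, move R, go to Q
Q | 011[0]0.   read 0 → write 1, move R, go to Q
Q | 0111[0].   read 0 → write 1, move R, go to Q
Q | 01111[.]   read . → write ., move L, go to P
P | 0111[1].   read 1 → write 0, move R, go to Q
Q | 01110[.]   read . → write ., move L, go to P
P | 0111[0].   read 0 → write 1, move L, go to R
R | 011[1]1.   read 1 → write 1, move L, go to Q
Q | 01[1]11.   read 1 → write ., move R, go to R
R | 01.[1]1.   read 1 → write 1, move L, go to Q
Q | 01[.]11.   read . → write ., move L, go to P
P | 0[1].11.   read 1 → write 0, move R, go to Q
Q | 00[.]11.   read . → write ., move L, go to P
P | 0[0].11.   read 0 → write 1, move L, go to R
R | [0]1.11.   read 0 → write 0, move R, go to S
S | 0[1].11.
The non-blank tape span at halt is 01.11.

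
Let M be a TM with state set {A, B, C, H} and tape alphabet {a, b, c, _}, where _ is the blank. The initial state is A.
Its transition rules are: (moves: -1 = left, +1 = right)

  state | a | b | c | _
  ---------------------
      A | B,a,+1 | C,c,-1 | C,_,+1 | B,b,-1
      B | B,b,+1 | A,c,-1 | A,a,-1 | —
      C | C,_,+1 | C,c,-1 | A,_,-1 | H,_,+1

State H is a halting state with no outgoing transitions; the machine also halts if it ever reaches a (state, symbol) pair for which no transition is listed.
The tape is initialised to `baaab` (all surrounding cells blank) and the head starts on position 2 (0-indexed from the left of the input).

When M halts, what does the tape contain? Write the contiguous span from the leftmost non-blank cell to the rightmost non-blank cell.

ccc_c

A | _ba[a]ab   read a → write a, move +1, go to B
B | _baa[a]b   read a → write b, move +1, go to B
B | _baab[b]   read b → write c, move -1, go to A
A | _baa[b]c   read b → write c, move -1, go to C
C | _ba[a]cc   read a → write _, move +1, go to C
C | _ba_[c]c   read c → write _, move -1, go to A
A | _ba[_]_c   read _ → write b, move -1, go to B
B | _b[a]b_c   read a → write b, move +1, go to B
B | _bb[b]_c   read b → write c, move -1, go to A
A | _b[b]c_c   read b → write c, move -1, go to C
C | _[b]cc_c   read b → write c, move -1, go to C
C | [_]ccc_c   read _ → write _, move +1, go to H
H | _[c]cc_c
The non-blank tape span at halt is ccc_c.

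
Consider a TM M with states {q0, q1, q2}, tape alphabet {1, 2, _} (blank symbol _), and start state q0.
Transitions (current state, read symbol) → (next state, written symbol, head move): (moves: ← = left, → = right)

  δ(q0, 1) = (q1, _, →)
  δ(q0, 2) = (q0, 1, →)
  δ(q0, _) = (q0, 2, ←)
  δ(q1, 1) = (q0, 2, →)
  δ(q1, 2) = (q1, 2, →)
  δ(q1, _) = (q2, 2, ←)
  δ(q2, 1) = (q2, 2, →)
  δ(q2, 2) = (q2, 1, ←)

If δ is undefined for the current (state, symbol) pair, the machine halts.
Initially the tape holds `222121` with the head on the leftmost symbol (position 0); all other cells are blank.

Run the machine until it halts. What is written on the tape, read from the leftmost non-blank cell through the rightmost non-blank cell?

111_21_12

state=q0 head=0 tape=[2]22121___   (q0,2)→(q0,1,→)
state=q0 head=1 tape=1[2]2121___   (q0,2)→(q0,1,→)
state=q0 head=2 tape=11[2]121___   (q0,2)→(q0,1,→)
state=q0 head=3 tape=111[1]21___   (q0,1)→(q1,_,→)
state=q1 head=4 tape=111_[2]1___   (q1,2)→(q1,2,→)
state=q1 head=5 tape=111_2[1]___   (q1,1)→(q0,2,→)
state=q0 head=6 tape=111_22[_]__   (q0,_)→(q0,2,←)
state=q0 head=5 tape=111_2[2]2__   (q0,2)→(q0,1,→)
state=q0 head=6 tape=111_21[2]__   (q0,2)→(q0,1,→)
state=q0 head=7 tape=111_211[_]_   (q0,_)→(q0,2,←)
state=q0 head=6 tape=111_21[1]2_   (q0,1)→(q1,_,→)
state=q1 head=7 tape=111_21_[2]_   (q1,2)→(q1,2,→)
state=q1 head=8 tape=111_21_2[_]   (q1,_)→(q2,2,←)
state=q2 head=7 tape=111_21_[2]2   (q2,2)→(q2,1,←)
state=q2 head=6 tape=111_21[_]12
The non-blank tape span at halt is 111_21_12.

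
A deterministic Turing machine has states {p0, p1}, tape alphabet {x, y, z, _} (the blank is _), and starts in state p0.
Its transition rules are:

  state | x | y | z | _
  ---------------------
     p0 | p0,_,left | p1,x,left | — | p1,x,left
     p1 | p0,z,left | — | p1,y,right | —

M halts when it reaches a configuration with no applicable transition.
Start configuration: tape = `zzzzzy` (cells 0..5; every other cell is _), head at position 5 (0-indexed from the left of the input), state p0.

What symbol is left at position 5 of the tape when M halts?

p0 | _zzzzz[y]   read y → write x, move left, go to p1
p1 | _zzzz[z]x   read z → write y, move right, go to p1
p1 | _zzzzy[x]   read x → write z, move left, go to p0
p0 | _zzzz[y]z   read y → write x, move left, go to p1
p1 | _zzz[z]xz   read z → write y, move right, go to p1
p1 | _zzzy[x]z   read x → write z, move left, go to p0
p0 | _zzz[y]zz   read y → write x, move left, go to p1
p1 | _zz[z]xzz   read z → write y, move right, go to p1
p1 | _zzy[x]zz   read x → write z, move left, go to p0
p0 | _zz[y]zzz   read y → write x, move left, go to p1
p1 | _z[z]xzzz   read z → write y, move right, go to p1
p1 | _zy[x]zzz   read x → write z, move left, go to p0
p0 | _z[y]zzzz   read y → write x, move left, go to p1
p1 | _[z]xzzzz   read z → write y, move right, go to p1
p1 | _y[x]zzzz   read x → write z, move left, go to p0
p0 | _[y]zzzzz   read y → write x, move left, go to p1
p1 | [_]xzzzzz
Cell 5 holds z when M halts.

z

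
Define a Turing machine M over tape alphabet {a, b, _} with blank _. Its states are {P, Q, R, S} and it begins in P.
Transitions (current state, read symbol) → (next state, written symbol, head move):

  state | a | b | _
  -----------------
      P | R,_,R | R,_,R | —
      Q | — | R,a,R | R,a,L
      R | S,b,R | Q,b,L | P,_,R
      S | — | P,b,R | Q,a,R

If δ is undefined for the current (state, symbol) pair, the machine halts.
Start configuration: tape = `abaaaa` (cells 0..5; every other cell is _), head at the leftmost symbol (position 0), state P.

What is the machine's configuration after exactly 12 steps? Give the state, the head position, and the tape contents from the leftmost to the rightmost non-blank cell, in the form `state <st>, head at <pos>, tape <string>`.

state P, head at 0, tape abaaaa

P | _[a]baaaa   read a → write _, move R, go to R
R | __[b]aaaa   read b → write b, move L, go to Q
Q | _[_]baaaa   read _ → write a, move L, go to R
R | [_]abaaaa   read _ → write _, move R, go to P
P | _[a]baaaa   read a → write _, move R, go to R
R | __[b]aaaa   read b → write b, move L, go to Q
Q | _[_]baaaa   read _ → write a, move L, go to R
R | [_]abaaaa   read _ → write _, move R, go to P
P | _[a]baaaa   read a → write _, move R, go to R
R | __[b]aaaa   read b → write b, move L, go to Q
Q | _[_]baaaa   read _ → write a, move L, go to R
R | [_]abaaaa   read _ → write _, move R, go to P
P | _[a]baaaa
After 12 steps: state P, head at 0, tape abaaaa.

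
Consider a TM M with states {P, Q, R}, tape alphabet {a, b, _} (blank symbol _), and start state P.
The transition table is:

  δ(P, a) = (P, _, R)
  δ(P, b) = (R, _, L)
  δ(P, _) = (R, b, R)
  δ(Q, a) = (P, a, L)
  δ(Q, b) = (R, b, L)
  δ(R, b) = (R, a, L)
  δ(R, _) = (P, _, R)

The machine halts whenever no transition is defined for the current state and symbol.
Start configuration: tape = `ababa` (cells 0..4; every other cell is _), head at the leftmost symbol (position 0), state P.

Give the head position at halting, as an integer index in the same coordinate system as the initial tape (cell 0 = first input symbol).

P | [a]baba   read a → write _, move R, go to P
P | _[b]aba   read b → write _, move L, go to R
R | [_]_aba   read _ → write _, move R, go to P
P | _[_]aba   read _ → write b, move R, go to R
R | _b[a]ba
At halt the head is at cell 2.

2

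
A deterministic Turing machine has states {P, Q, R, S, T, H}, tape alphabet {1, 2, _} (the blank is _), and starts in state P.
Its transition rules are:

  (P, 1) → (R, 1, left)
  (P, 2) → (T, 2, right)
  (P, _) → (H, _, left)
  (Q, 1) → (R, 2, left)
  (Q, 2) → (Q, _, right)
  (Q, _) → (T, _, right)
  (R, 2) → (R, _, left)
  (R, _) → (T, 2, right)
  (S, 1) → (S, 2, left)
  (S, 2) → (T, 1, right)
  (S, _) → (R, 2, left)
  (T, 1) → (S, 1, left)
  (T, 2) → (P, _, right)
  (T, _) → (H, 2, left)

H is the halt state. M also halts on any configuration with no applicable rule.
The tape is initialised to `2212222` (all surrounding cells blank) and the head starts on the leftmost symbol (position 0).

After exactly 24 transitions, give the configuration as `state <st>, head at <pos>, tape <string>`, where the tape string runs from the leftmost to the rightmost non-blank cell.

state=P head=0 tape=__[2]212222   (P,2)→(T,2,right)
state=T head=1 tape=__2[2]12222   (T,2)→(P,_,right)
state=P head=2 tape=__2_[1]2222   (P,1)→(R,1,left)
state=R head=1 tape=__2[_]12222   (R,_)→(T,2,right)
state=T head=2 tape=__22[1]2222   (T,1)→(S,1,left)
state=S head=1 tape=__2[2]12222   (S,2)→(T,1,right)
state=T head=2 tape=__21[1]2222   (T,1)→(S,1,left)
state=S head=1 tape=__2[1]12222   (S,1)→(S,2,left)
state=S head=0 tape=__[2]212222   (S,2)→(T,1,right)
state=T head=1 tape=__1[2]12222   (T,2)→(P,_,right)
state=P head=2 tape=__1_[1]2222   (P,1)→(R,1,left)
state=R head=1 tape=__1[_]12222   (R,_)→(T,2,right)
state=T head=2 tape=__12[1]2222   (T,1)→(S,1,left)
state=S head=1 tape=__1[2]12222   (S,2)→(T,1,right)
state=T head=2 tape=__11[1]2222   (T,1)→(S,1,left)
state=S head=1 tape=__1[1]12222   (S,1)→(S,2,left)
state=S head=0 tape=__[1]212222   (S,1)→(S,2,left)
state=S head=-1 tape=_[_]2212222   (S,_)→(R,2,left)
state=R head=-2 tape=[_]22212222   (R,_)→(T,2,right)
state=T head=-1 tape=2[2]2212222   (T,2)→(P,_,right)
state=P head=0 tape=2_[2]212222   (P,2)→(T,2,right)
state=T head=1 tape=2_2[2]12222   (T,2)→(P,_,right)
state=P head=2 tape=2_2_[1]2222   (P,1)→(R,1,left)
state=R head=1 tape=2_2[_]12222   (R,_)→(T,2,right)
state=T head=2 tape=2_22[1]2222
After 24 steps: state T, head at 2, tape 2_2212222.

state T, head at 2, tape 2_2212222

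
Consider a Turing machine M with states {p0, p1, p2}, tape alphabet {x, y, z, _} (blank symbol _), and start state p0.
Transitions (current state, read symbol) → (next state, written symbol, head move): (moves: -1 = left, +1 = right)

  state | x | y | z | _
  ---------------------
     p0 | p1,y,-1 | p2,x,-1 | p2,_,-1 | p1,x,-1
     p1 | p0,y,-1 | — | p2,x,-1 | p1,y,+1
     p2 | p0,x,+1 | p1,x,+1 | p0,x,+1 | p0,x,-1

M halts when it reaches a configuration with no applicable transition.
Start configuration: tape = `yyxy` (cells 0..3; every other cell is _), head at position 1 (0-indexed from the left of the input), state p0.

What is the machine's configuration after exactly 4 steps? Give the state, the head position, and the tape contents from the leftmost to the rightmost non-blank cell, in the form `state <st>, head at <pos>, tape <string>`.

state p1, head at -1, tape yyxy

p0 | _y[y]xy   read y → write x, move -1, go to p2
p2 | _[y]xxy   read y → write x, move +1, go to p1
p1 | _x[x]xy   read x → write y, move -1, go to p0
p0 | _[x]yxy   read x → write y, move -1, go to p1
p1 | [_]yyxy
After 4 steps: state p1, head at -1, tape yyxy.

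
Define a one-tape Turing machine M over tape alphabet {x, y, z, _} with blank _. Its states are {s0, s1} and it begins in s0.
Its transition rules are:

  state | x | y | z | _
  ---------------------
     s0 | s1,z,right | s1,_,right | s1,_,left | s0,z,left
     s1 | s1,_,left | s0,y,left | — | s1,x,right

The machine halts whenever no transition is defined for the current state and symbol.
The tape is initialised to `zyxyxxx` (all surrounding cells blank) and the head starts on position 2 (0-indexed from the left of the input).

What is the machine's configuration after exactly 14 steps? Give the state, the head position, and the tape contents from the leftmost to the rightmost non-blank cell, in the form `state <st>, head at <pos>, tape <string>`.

s0 | __zy[x]yxxx   read x → write z, move right, go to s1
s1 | __zyz[y]xxx   read y → write y, move left, go to s0
s0 | __zy[z]yxxx   read z → write _, move left, go to s1
s1 | __z[y]_yxxx   read y → write y, move left, go to s0
s0 | __[z]y_yxxx   read z → write _, move left, go to s1
s1 | _[_]_y_yxxx   read _ → write x, move right, go to s1
s1 | _x[_]y_yxxx   read _ → write x, move right, go to s1
s1 | _xx[y]_yxxx   read y → write y, move left, go to s0
s0 | _x[x]y_yxxx   read x → write z, move right, go to s1
s1 | _xz[y]_yxxx   read y → write y, move left, go to s0
s0 | _x[z]y_yxxx   read z → write _, move left, go to s1
s1 | _[x]_y_yxxx   read x → write _, move left, go to s1
s1 | [_]__y_yxxx   read _ → write x, move right, go to s1
s1 | x[_]_y_yxxx   read _ → write x, move right, go to s1
s1 | xx[_]y_yxxx
After 14 steps: state s1, head at 0, tape xx_y_yxxx.

state s1, head at 0, tape xx_y_yxxx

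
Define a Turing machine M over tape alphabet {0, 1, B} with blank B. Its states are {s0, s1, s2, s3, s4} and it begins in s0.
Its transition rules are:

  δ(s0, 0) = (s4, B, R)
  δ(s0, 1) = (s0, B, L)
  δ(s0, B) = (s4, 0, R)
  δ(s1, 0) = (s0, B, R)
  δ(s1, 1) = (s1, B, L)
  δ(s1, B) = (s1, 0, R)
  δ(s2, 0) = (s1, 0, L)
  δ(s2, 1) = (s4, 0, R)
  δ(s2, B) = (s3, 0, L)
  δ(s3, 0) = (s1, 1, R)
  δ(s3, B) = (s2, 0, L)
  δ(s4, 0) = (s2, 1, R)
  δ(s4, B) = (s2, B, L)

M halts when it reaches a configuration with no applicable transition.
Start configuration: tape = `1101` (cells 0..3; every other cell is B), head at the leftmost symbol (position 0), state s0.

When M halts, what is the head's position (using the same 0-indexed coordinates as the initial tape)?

1

s0 | BB[1]101   read 1 → write B, move L, go to s0
s0 | B[B]B101   read B → write 0, move R, go to s4
s4 | B0[B]101   read B → write B, move L, go to s2
s2 | B[0]B101   read 0 → write 0, move L, go to s1
s1 | [B]0B101   read B → write 0, move R, go to s1
s1 | 0[0]B101   read 0 → write B, move R, go to s0
s0 | 0B[B]101   read B → write 0, move R, go to s4
s4 | 0B0[1]01
At halt the head is at cell 1.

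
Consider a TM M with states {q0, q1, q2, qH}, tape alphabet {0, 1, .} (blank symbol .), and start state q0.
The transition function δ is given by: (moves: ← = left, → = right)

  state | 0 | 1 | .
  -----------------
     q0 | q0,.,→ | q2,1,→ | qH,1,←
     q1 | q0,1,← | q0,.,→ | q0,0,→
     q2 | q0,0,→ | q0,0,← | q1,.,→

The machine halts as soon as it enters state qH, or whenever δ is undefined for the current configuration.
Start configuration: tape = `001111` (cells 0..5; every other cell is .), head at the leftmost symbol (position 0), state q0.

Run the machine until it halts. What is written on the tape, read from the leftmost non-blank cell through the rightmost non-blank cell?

q0 | [0]01111.   read 0 → write ., move →, go to q0
q0 | .[0]1111.   read 0 → write ., move →, go to q0
q0 | ..[1]111.   read 1 → write 1, move →, go to q2
q2 | ..1[1]11.   read 1 → write 0, move ←, go to q0
q0 | ..[1]011.   read 1 → write 1, move →, go to q2
q2 | ..1[0]11.   read 0 → write 0, move →, go to q0
q0 | ..10[1]1.   read 1 → write 1, move →, go to q2
q2 | ..101[1].   read 1 → write 0, move ←, go to q0
q0 | ..10[1]0.   read 1 → write 1, move →, go to q2
q2 | ..101[0].   read 0 → write 0, move →, go to q0
q0 | ..1010[.]   read . → write 1, move ←, go to qH
qH | ..101[0]1
The non-blank tape span at halt is 10101.

10101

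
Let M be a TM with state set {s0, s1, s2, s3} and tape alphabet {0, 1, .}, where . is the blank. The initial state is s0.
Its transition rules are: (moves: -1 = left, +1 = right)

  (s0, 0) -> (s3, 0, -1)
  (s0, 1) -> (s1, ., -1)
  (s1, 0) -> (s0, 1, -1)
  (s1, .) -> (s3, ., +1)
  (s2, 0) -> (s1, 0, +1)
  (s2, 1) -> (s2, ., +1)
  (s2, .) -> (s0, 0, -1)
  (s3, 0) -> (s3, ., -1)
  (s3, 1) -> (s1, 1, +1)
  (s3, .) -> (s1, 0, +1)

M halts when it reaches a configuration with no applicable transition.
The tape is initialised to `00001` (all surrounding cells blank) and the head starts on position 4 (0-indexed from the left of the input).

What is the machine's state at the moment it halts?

s1

state=s0 head=4 tape=..0000[1]   (s0,1)→(s1,.,-1)
state=s1 head=3 tape=..000[0].   (s1,0)→(s0,1,-1)
state=s0 head=2 tape=..00[0]1.   (s0,0)→(s3,0,-1)
state=s3 head=1 tape=..0[0]01.   (s3,0)→(s3,.,-1)
state=s3 head=0 tape=..[0].01.   (s3,0)→(s3,.,-1)
state=s3 head=-1 tape=.[.]..01.   (s3,.)→(s1,0,+1)
state=s1 head=0 tape=.0[.].01.   (s1,.)→(s3,.,+1)
state=s3 head=1 tape=.0.[.]01.   (s3,.)→(s1,0,+1)
state=s1 head=2 tape=.0.0[0]1.   (s1,0)→(s0,1,-1)
state=s0 head=1 tape=.0.[0]11.   (s0,0)→(s3,0,-1)
state=s3 head=0 tape=.0[.]011.   (s3,.)→(s1,0,+1)
state=s1 head=1 tape=.00[0]11.   (s1,0)→(s0,1,-1)
state=s0 head=0 tape=.0[0]111.   (s0,0)→(s3,0,-1)
state=s3 head=-1 tape=.[0]0111.   (s3,0)→(s3,.,-1)
state=s3 head=-2 tape=[.].0111.   (s3,.)→(s1,0,+1)
state=s1 head=-1 tape=0[.]0111.   (s1,.)→(s3,.,+1)
state=s3 head=0 tape=0.[0]111.   (s3,0)→(s3,.,-1)
state=s3 head=-1 tape=0[.].111.   (s3,.)→(s1,0,+1)
state=s1 head=0 tape=00[.]111.   (s1,.)→(s3,.,+1)
state=s3 head=1 tape=00.[1]11.   (s3,1)→(s1,1,+1)
state=s1 head=2 tape=00.1[1]1.
No transition is defined for (s1, 1); M halts in state s1.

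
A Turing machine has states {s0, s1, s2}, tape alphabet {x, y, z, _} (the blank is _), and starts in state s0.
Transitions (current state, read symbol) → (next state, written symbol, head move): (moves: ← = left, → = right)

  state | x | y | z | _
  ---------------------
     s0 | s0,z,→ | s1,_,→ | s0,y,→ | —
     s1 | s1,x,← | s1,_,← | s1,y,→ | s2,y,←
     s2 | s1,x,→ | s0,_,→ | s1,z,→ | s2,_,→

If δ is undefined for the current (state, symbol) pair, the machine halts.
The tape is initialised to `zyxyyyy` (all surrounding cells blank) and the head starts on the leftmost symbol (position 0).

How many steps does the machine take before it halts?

s0 | [z]yxyyyy   read z → write y, move →, go to s0
s0 | y[y]xyyyy   read y → write _, move →, go to s1
s1 | y_[x]yyyy   read x → write x, move ←, go to s1
s1 | y[_]xyyyy   read _ → write y, move ←, go to s2
s2 | [y]yxyyyy   read y → write _, move →, go to s0
s0 | _[y]xyyyy   read y → write _, move →, go to s1
s1 | __[x]yyyy   read x → write x, move ←, go to s1
s1 | _[_]xyyyy   read _ → write y, move ←, go to s2
s2 | [_]yxyyyy   read _ → write _, move →, go to s2
s2 | _[y]xyyyy   read y → write _, move →, go to s0
s0 | __[x]yyyy   read x → write z, move →, go to s0
s0 | __z[y]yyy   read y → write _, move →, go to s1
s1 | __z_[y]yy   read y → write _, move ←, go to s1
s1 | __z[_]_yy   read _ → write y, move ←, go to s2
s2 | __[z]y_yy   read z → write z, move →, go to s1
s1 | __z[y]_yy   read y → write _, move ←, go to s1
s1 | __[z]__yy   read z → write y, move →, go to s1
s1 | __y[_]_yy   read _ → write y, move ←, go to s2
s2 | __[y]y_yy   read y → write _, move →, go to s0
s0 | ___[y]_yy   read y → write _, move →, go to s1
s1 | ____[_]yy   read _ → write y, move ←, go to s2
s2 | ___[_]yyy   read _ → write _, move →, go to s2
s2 | ____[y]yy   read y → write _, move →, go to s0
s0 | _____[y]y   read y → write _, move →, go to s1
s1 | ______[y]   read y → write _, move ←, go to s1
s1 | _____[_]_   read _ → write y, move ←, go to s2
s2 | ____[_]y_   read _ → write _, move →, go to s2
s2 | _____[y]_   read y → write _, move →, go to s0
s0 | ______[_]
M halts after 28 transitions.

28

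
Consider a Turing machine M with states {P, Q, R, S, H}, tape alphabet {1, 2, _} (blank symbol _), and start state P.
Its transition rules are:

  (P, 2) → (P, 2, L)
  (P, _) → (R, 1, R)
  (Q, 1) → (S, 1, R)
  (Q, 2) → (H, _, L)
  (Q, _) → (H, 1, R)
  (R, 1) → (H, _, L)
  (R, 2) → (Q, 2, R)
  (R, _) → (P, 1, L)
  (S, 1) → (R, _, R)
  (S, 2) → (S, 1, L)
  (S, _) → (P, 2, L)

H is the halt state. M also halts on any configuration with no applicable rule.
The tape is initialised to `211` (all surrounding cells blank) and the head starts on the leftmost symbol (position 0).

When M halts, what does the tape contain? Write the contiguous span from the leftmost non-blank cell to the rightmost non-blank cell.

state=P head=0 tape=_[2]11_   (P,2)→(P,2,L)
state=P head=-1 tape=[_]211_   (P,_)→(R,1,R)
state=R head=0 tape=1[2]11_   (R,2)→(Q,2,R)
state=Q head=1 tape=12[1]1_   (Q,1)→(S,1,R)
state=S head=2 tape=121[1]_   (S,1)→(R,_,R)
state=R head=3 tape=121_[_]   (R,_)→(P,1,L)
state=P head=2 tape=121[_]1   (P,_)→(R,1,R)
state=R head=3 tape=1211[1]   (R,1)→(H,_,L)
state=H head=2 tape=121[1]_
The non-blank tape span at halt is 1211.

1211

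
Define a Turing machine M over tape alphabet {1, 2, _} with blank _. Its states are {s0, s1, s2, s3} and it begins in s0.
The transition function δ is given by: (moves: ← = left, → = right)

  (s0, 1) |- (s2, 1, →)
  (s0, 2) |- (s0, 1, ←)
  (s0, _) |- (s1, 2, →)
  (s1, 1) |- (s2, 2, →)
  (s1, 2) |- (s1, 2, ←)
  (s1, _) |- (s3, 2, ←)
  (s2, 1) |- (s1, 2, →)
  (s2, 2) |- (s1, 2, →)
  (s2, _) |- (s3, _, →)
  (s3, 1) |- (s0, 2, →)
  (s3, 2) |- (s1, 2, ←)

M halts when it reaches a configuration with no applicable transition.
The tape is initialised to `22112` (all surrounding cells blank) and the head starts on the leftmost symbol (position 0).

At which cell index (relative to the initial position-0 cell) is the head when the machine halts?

-3

state=s0 head=0 tape=___[2]2112   (s0,2)→(s0,1,←)
state=s0 head=-1 tape=__[_]12112   (s0,_)→(s1,2,→)
state=s1 head=0 tape=__2[1]2112   (s1,1)→(s2,2,→)
state=s2 head=1 tape=__22[2]112   (s2,2)→(s1,2,→)
state=s1 head=2 tape=__222[1]12   (s1,1)→(s2,2,→)
state=s2 head=3 tape=__2222[1]2   (s2,1)→(s1,2,→)
state=s1 head=4 tape=__22222[2]   (s1,2)→(s1,2,←)
state=s1 head=3 tape=__2222[2]2   (s1,2)→(s1,2,←)
state=s1 head=2 tape=__222[2]22   (s1,2)→(s1,2,←)
state=s1 head=1 tape=__22[2]222   (s1,2)→(s1,2,←)
state=s1 head=0 tape=__2[2]2222   (s1,2)→(s1,2,←)
state=s1 head=-1 tape=__[2]22222   (s1,2)→(s1,2,←)
state=s1 head=-2 tape=_[_]222222   (s1,_)→(s3,2,←)
state=s3 head=-3 tape=[_]2222222
At halt the head is at cell -3.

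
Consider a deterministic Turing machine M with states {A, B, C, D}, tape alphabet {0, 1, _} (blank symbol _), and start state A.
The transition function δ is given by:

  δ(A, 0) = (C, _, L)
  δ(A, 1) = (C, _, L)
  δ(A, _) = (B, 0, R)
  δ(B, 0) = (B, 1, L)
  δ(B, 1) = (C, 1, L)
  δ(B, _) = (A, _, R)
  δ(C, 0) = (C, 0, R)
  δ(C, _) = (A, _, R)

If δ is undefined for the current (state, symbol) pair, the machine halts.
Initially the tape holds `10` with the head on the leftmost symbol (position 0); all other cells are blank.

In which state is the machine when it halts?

state=A head=0 tape=_[1]0   (A,1)→(C,_,L)
state=C head=-1 tape=[_]_0   (C,_)→(A,_,R)
state=A head=0 tape=_[_]0   (A,_)→(B,0,R)
state=B head=1 tape=_0[0]   (B,0)→(B,1,L)
state=B head=0 tape=_[0]1   (B,0)→(B,1,L)
state=B head=-1 tape=[_]11   (B,_)→(A,_,R)
state=A head=0 tape=_[1]1   (A,1)→(C,_,L)
state=C head=-1 tape=[_]_1   (C,_)→(A,_,R)
state=A head=0 tape=_[_]1   (A,_)→(B,0,R)
state=B head=1 tape=_0[1]   (B,1)→(C,1,L)
state=C head=0 tape=_[0]1   (C,0)→(C,0,R)
state=C head=1 tape=_0[1]
No transition is defined for (C, 1); M halts in state C.

C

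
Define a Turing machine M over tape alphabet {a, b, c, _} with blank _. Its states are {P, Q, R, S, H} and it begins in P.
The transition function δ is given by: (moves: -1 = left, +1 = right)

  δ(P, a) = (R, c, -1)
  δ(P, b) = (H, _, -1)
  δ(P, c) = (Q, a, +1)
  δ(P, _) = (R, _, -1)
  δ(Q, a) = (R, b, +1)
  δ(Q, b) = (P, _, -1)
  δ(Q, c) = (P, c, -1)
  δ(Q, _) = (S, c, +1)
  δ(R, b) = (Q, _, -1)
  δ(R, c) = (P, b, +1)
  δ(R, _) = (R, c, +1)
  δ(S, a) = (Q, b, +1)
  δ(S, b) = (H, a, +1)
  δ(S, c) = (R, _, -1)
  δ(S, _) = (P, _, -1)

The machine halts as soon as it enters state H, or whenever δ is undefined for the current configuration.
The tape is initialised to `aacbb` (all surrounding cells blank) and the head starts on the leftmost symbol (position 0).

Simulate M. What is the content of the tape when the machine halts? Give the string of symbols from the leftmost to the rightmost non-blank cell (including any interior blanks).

cbabccb_b

P | ____[a]acbb   read a → write c, move -1, go to R
R | ___[_]cacbb   read _ → write c, move +1, go to R
R | ___c[c]acbb   read c → write b, move +1, go to P
P | ___cb[a]cbb   read a → write c, move -1, go to R
R | ___c[b]ccbb   read b → write _, move -1, go to Q
Q | ___[c]_ccbb   read c → write c, move -1, go to P
P | __[_]c_ccbb   read _ → write _, move -1, go to R
R | _[_]_c_ccbb   read _ → write c, move +1, go to R
R | _c[_]c_ccbb   read _ → write c, move +1, go to R
R | _cc[c]_ccbb   read c → write b, move +1, go to P
P | _ccb[_]ccbb   read _ → write _, move -1, go to R
R | _cc[b]_ccbb   read b → write _, move -1, go to Q
Q | _c[c]__ccbb   read c → write c, move -1, go to P
P | _[c]c__ccbb   read c → write a, move +1, go to Q
Q | _a[c]__ccbb   read c → write c, move -1, go to P
P | _[a]c__ccbb   read a → write c, move -1, go to R
R | [_]cc__ccbb   read _ → write c, move +1, go to R
R | c[c]c__ccbb   read c → write b, move +1, go to P
P | cb[c]__ccbb   read c → write a, move +1, go to Q
Q | cba[_]_ccbb   read _ → write c, move +1, go to S
S | cbac[_]ccbb   read _ → write _, move -1, go to P
P | cba[c]_ccbb   read c → write a, move +1, go to Q
Q | cbaa[_]ccbb   read _ → write c, move +1, go to S
S | cbaac[c]cbb   read c → write _, move -1, go to R
R | cbaa[c]_cbb   read c → write b, move +1, go to P
P | cbaab[_]cbb   read _ → write _, move -1, go to R
R | cbaa[b]_cbb   read b → write _, move -1, go to Q
Q | cba[a]__cbb   read a → write b, move +1, go to R
R | cbab[_]_cbb   read _ → write c, move +1, go to R
R | cbabc[_]cbb   read _ → write c, move +1, go to R
R | cbabcc[c]bb   read c → write b, move +1, go to P
P | cbabccb[b]b   read b → write _, move -1, go to H
H | cbabcc[b]_b
The non-blank tape span at halt is cbabccb_b.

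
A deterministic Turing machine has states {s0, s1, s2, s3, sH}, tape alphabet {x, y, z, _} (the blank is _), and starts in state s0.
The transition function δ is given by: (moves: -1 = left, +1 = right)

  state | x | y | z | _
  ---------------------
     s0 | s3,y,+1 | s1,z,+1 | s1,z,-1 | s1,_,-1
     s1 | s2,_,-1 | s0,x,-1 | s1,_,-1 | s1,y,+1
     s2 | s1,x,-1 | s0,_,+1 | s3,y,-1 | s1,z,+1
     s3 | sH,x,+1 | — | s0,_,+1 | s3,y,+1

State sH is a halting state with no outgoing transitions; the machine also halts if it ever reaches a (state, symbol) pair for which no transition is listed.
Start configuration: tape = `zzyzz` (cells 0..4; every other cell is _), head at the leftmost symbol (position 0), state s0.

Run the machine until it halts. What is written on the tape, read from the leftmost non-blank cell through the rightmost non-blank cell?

state=s0 head=0 tape=___[z]zyzz   (s0,z)→(s1,z,-1)
state=s1 head=-1 tape=__[_]zzyzz   (s1,_)→(s1,y,+1)
state=s1 head=0 tape=__y[z]zyzz   (s1,z)→(s1,_,-1)
state=s1 head=-1 tape=__[y]_zyzz   (s1,y)→(s0,x,-1)
state=s0 head=-2 tape=_[_]x_zyzz   (s0,_)→(s1,_,-1)
state=s1 head=-3 tape=[_]_x_zyzz   (s1,_)→(s1,y,+1)
state=s1 head=-2 tape=y[_]x_zyzz   (s1,_)→(s1,y,+1)
state=s1 head=-1 tape=yy[x]_zyzz   (s1,x)→(s2,_,-1)
state=s2 head=-2 tape=y[y]__zyzz   (s2,y)→(s0,_,+1)
state=s0 head=-1 tape=y_[_]_zyzz   (s0,_)→(s1,_,-1)
state=s1 head=-2 tape=y[_]__zyzz   (s1,_)→(s1,y,+1)
state=s1 head=-1 tape=yy[_]_zyzz   (s1,_)→(s1,y,+1)
state=s1 head=0 tape=yyy[_]zyzz   (s1,_)→(s1,y,+1)
state=s1 head=1 tape=yyyy[z]yzz   (s1,z)→(s1,_,-1)
state=s1 head=0 tape=yyy[y]_yzz   (s1,y)→(s0,x,-1)
state=s0 head=-1 tape=yy[y]x_yzz   (s0,y)→(s1,z,+1)
state=s1 head=0 tape=yyz[x]_yzz   (s1,x)→(s2,_,-1)
state=s2 head=-1 tape=yy[z]__yzz   (s2,z)→(s3,y,-1)
state=s3 head=-2 tape=y[y]y__yzz
The non-blank tape span at halt is yyy__yzz.

yyy__yzz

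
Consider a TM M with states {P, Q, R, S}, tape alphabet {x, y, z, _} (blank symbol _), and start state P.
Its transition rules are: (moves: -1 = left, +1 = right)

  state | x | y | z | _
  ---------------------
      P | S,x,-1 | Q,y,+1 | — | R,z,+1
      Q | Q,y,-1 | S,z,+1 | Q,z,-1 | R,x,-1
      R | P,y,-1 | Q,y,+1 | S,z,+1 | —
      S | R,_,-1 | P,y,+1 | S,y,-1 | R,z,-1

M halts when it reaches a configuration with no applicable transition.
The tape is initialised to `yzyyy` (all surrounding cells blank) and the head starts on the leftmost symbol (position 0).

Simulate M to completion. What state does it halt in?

P | __[y]zyyy   read y → write y, move +1, go to Q
Q | __y[z]yyy   read z → write z, move -1, go to Q
Q | __[y]zyyy   read y → write z, move +1, go to S
S | __z[z]yyy   read z → write y, move -1, go to S
S | __[z]yyyy   read z → write y, move -1, go to S
S | _[_]yyyyy   read _ → write z, move -1, go to R
R | [_]zyyyyy
No transition is defined for (R, _); M halts in state R.

R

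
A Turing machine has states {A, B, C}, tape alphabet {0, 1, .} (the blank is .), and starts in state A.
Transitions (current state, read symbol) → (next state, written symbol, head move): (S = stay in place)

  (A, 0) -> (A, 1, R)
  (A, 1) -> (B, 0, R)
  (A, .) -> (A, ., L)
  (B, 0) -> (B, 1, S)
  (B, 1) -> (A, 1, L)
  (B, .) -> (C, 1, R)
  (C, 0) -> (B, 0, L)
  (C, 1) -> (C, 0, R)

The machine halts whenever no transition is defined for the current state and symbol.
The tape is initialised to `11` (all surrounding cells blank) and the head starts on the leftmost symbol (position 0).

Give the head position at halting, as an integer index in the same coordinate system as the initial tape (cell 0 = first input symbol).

3

state=A head=0 tape=[1]1..   (A,1)→(B,0,R)
state=B head=1 tape=0[1]..   (B,1)→(A,1,L)
state=A head=0 tape=[0]1..   (A,0)→(A,1,R)
state=A head=1 tape=1[1]..   (A,1)→(B,0,R)
state=B head=2 tape=10[.].   (B,.)→(C,1,R)
state=C head=3 tape=101[.]
At halt the head is at cell 3.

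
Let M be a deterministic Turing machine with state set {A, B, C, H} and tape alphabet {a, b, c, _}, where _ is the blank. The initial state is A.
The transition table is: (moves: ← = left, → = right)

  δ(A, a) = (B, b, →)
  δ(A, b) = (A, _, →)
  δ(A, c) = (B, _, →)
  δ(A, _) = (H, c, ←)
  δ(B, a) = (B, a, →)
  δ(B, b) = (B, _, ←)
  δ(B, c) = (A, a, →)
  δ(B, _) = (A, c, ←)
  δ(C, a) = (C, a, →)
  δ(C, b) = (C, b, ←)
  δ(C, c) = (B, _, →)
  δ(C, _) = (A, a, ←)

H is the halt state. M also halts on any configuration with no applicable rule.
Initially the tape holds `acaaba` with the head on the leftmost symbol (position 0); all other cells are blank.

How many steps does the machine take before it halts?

15

A | [a]caaba__   read a → write b, move →, go to B
B | b[c]aaba__   read c → write a, move →, go to A
A | ba[a]aba__   read a → write b, move →, go to B
B | bab[a]ba__   read a → write a, move →, go to B
B | baba[b]a__   read b → write _, move ←, go to B
B | bab[a]_a__   read a → write a, move →, go to B
B | baba[_]a__   read _ → write c, move ←, go to A
A | bab[a]ca__   read a → write b, move →, go to B
B | babb[c]a__   read c → write a, move →, go to A
A | babba[a]__   read a → write b, move →, go to B
B | babbab[_]_   read _ → write c, move ←, go to A
A | babba[b]c_   read b → write _, move →, go to A
A | babba_[c]_   read c → write _, move →, go to B
B | babba__[_]   read _ → write c, move ←, go to A
A | babba_[_]c   read _ → write c, move ←, go to H
H | babba[_]cc
M halts after 15 transitions.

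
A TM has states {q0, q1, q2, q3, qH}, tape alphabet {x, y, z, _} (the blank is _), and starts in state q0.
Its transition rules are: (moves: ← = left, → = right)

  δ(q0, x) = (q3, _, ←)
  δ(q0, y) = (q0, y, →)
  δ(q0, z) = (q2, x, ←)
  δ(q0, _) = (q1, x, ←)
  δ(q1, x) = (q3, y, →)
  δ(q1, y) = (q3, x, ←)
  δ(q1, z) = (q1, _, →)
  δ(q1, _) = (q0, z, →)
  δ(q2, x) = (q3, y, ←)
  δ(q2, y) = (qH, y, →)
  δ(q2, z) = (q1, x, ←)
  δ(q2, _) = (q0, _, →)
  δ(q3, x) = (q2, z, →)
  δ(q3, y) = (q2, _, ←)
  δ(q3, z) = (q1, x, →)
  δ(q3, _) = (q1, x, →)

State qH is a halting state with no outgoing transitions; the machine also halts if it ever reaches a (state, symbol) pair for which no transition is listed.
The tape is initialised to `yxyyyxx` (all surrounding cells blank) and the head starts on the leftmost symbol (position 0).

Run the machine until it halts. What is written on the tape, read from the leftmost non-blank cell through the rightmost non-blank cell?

x_y_yyxx

q0 | _[y]xyyyxx   read y → write y, move →, go to q0
q0 | _y[x]yyyxx   read x → write _, move ←, go to q3
q3 | _[y]_yyyxx   read y → write _, move ←, go to q2
q2 | [_]__yyyxx   read _ → write _, move →, go to q0
q0 | _[_]_yyyxx   read _ → write x, move ←, go to q1
q1 | [_]x_yyyxx   read _ → write z, move →, go to q0
q0 | z[x]_yyyxx   read x → write _, move ←, go to q3
q3 | [z]__yyyxx   read z → write x, move →, go to q1
q1 | x[_]_yyyxx   read _ → write z, move →, go to q0
q0 | xz[_]yyyxx   read _ → write x, move ←, go to q1
q1 | x[z]xyyyxx   read z → write _, move →, go to q1
q1 | x_[x]yyyxx   read x → write y, move →, go to q3
q3 | x_y[y]yyxx   read y → write _, move ←, go to q2
q2 | x_[y]_yyxx   read y → write y, move →, go to qH
qH | x_y[_]yyxx
The non-blank tape span at halt is x_y_yyxx.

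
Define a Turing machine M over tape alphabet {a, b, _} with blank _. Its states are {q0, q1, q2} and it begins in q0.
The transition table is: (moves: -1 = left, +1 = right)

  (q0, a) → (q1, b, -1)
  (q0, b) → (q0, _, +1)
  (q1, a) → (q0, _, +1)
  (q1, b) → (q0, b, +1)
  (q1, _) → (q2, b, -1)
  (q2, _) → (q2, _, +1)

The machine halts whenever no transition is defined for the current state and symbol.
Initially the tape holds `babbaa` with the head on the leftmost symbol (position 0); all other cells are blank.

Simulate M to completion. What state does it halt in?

state=q0 head=0 tape=_[b]abbaa   (q0,b)→(q0,_,+1)
state=q0 head=1 tape=__[a]bbaa   (q0,a)→(q1,b,-1)
state=q1 head=0 tape=_[_]bbbaa   (q1,_)→(q2,b,-1)
state=q2 head=-1 tape=[_]bbbbaa   (q2,_)→(q2,_,+1)
state=q2 head=0 tape=_[b]bbbaa
No transition is defined for (q2, b); M halts in state q2.

q2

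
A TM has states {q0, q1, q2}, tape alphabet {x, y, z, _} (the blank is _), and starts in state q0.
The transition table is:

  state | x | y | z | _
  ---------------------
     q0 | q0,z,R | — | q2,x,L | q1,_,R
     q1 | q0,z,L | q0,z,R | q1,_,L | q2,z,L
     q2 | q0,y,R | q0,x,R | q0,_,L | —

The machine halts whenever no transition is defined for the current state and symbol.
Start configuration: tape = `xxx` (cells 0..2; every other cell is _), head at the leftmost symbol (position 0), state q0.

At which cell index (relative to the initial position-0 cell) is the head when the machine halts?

state=q0 head=0 tape=[x]xx__   (q0,x)→(q0,z,R)
state=q0 head=1 tape=z[x]x__   (q0,x)→(q0,z,R)
state=q0 head=2 tape=zz[x]__   (q0,x)→(q0,z,R)
state=q0 head=3 tape=zzz[_]_   (q0,_)→(q1,_,R)
state=q1 head=4 tape=zzz_[_]   (q1,_)→(q2,z,L)
state=q2 head=3 tape=zzz[_]z
At halt the head is at cell 3.

3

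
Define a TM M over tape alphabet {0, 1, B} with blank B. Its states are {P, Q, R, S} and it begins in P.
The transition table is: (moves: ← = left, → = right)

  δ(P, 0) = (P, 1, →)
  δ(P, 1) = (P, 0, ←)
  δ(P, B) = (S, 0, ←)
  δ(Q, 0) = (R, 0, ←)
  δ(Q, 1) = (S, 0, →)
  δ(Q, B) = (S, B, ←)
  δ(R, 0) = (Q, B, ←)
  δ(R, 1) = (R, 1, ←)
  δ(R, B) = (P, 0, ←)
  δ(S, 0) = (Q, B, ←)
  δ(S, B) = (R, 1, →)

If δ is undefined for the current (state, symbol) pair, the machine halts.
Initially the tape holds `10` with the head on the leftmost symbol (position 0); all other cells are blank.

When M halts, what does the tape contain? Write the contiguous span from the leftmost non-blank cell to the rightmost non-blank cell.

state=P head=0 tape=BB[1]0BB   (P,1)→(P,0,←)
state=P head=-1 tape=B[B]00BB   (P,B)→(S,0,←)
state=S head=-2 tape=[B]000BB   (S,B)→(R,1,→)
state=R head=-1 tape=1[0]00BB   (R,0)→(Q,B,←)
state=Q head=-2 tape=[1]B00BB   (Q,1)→(S,0,→)
state=S head=-1 tape=0[B]00BB   (S,B)→(R,1,→)
state=R head=0 tape=01[0]0BB   (R,0)→(Q,B,←)
state=Q head=-1 tape=0[1]B0BB   (Q,1)→(S,0,→)
state=S head=0 tape=00[B]0BB   (S,B)→(R,1,→)
state=R head=1 tape=001[0]BB   (R,0)→(Q,B,←)
state=Q head=0 tape=00[1]BBB   (Q,1)→(S,0,→)
state=S head=1 tape=000[B]BB   (S,B)→(R,1,→)
state=R head=2 tape=0001[B]B   (R,B)→(P,0,←)
state=P head=1 tape=000[1]0B   (P,1)→(P,0,←)
state=P head=0 tape=00[0]00B   (P,0)→(P,1,→)
state=P head=1 tape=001[0]0B   (P,0)→(P,1,→)
state=P head=2 tape=0011[0]B   (P,0)→(P,1,→)
state=P head=3 tape=00111[B]   (P,B)→(S,0,←)
state=S head=2 tape=0011[1]0
The non-blank tape span at halt is 001110.

001110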